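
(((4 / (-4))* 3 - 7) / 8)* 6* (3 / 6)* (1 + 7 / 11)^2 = -1215 / 121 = -10.04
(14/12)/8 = 7/48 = 0.15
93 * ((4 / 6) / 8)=31 / 4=7.75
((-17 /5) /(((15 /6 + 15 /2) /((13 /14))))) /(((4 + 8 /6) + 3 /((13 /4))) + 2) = -8619 /225400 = -0.04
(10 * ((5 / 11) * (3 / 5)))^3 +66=114846 / 1331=86.29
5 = 5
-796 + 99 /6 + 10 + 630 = -279 /2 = -139.50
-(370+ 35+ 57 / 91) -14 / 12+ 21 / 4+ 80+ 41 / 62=-10862489 / 33852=-320.88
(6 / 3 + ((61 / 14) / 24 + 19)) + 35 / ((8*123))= 97429 / 4592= 21.22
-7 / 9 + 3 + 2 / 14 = 149 / 63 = 2.37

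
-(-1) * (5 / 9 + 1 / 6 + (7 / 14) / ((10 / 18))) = 73 / 45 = 1.62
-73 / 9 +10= 17 / 9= 1.89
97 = 97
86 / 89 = 0.97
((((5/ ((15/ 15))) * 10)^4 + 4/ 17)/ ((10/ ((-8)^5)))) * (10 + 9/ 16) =-18387200692224/ 85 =-216320008143.81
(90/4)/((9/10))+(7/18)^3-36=-63809/5832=-10.94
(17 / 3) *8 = 136 / 3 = 45.33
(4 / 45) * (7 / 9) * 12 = 112 / 135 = 0.83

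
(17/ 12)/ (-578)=-1/ 408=-0.00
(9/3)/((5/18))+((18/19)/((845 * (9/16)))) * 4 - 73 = -998493/16055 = -62.19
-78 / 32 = -39 / 16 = -2.44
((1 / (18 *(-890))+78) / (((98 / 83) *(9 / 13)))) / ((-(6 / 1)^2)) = -1348274161 / 508667040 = -2.65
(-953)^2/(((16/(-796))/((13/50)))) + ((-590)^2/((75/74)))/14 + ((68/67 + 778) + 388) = -3298566195781/281400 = -11721983.64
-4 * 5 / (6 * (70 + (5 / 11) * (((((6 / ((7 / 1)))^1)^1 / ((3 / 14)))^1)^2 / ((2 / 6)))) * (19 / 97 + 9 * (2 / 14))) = -7469 / 304818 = -0.02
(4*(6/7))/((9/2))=16/21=0.76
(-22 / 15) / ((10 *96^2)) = -11 / 691200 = -0.00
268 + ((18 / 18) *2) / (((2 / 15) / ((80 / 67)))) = 19156 / 67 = 285.91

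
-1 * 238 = -238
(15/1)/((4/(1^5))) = 15/4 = 3.75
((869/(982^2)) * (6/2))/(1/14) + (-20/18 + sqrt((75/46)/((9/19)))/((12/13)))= 0.94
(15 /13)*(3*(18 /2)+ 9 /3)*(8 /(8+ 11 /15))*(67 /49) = 3618000 /83447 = 43.36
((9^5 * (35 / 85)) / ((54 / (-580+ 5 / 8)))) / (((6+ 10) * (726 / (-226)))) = 2672721765 / 526592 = 5075.51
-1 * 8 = -8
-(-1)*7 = 7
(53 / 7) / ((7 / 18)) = 954 / 49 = 19.47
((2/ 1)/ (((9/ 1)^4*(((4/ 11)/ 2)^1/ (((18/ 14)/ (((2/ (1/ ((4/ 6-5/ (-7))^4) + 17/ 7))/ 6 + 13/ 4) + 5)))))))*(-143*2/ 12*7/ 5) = -10527415756/ 1225570309245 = -0.01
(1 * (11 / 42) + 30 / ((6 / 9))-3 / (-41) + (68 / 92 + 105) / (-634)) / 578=33358385 / 426873468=0.08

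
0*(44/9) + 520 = 520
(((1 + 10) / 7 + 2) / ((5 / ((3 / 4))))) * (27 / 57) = 135 / 532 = 0.25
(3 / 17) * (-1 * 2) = -6 / 17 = -0.35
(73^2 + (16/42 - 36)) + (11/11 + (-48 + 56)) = 111350/21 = 5302.38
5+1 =6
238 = 238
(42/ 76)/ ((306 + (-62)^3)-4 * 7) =-7/ 3015300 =-0.00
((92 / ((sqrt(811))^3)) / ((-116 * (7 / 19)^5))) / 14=-56950277 * sqrt(811) / 4488052639882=-0.00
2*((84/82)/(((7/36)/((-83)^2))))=2976048/41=72586.54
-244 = -244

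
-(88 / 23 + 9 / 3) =-157 / 23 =-6.83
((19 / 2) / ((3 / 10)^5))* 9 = 950000 / 27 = 35185.19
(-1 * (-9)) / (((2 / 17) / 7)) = 1071 / 2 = 535.50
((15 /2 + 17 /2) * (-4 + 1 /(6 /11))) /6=-52 /9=-5.78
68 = 68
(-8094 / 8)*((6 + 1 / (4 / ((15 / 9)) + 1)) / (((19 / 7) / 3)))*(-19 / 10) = 9093609 / 680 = 13372.95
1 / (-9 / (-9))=1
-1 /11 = -0.09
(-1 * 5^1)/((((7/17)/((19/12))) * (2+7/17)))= -27455/3444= -7.97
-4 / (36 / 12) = -4 / 3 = -1.33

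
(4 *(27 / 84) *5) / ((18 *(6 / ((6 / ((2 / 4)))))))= 5 / 7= 0.71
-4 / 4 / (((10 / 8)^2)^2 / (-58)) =14848 / 625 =23.76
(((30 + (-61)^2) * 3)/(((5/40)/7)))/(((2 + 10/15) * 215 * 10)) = 236313/2150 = 109.91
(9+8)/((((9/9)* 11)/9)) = 153/11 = 13.91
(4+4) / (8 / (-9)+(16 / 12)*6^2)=9 / 53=0.17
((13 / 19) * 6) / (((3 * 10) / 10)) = 26 / 19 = 1.37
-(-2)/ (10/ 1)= 1/ 5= 0.20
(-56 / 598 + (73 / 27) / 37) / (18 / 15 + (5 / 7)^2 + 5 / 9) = -1505525 / 165812244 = -0.01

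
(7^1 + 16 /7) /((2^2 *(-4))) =-65 /112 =-0.58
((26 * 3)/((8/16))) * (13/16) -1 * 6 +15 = 543/4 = 135.75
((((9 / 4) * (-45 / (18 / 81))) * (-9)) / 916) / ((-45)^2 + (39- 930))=405 / 102592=0.00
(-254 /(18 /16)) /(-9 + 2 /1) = 2032 /63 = 32.25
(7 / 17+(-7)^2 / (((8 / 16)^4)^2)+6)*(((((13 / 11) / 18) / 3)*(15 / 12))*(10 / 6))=23113675 / 40392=572.23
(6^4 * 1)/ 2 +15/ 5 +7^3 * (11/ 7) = 1190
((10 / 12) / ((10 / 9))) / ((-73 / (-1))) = 3 / 292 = 0.01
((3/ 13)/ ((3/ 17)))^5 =3.82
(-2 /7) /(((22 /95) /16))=-1520 /77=-19.74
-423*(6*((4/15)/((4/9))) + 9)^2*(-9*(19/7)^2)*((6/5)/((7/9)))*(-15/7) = -14721566.44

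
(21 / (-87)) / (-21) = 1 / 87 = 0.01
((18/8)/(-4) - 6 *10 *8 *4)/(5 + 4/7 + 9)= -71701/544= -131.80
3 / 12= 1 / 4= 0.25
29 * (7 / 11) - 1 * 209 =-2096 / 11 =-190.55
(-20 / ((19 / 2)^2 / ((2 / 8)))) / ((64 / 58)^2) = -0.05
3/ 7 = 0.43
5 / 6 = 0.83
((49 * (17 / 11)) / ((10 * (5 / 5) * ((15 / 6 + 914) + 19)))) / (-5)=-833 / 514525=-0.00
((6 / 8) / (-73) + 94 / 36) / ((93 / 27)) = 0.76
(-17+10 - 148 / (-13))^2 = 3249 / 169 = 19.22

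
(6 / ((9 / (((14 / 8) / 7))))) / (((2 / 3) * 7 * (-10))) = -0.00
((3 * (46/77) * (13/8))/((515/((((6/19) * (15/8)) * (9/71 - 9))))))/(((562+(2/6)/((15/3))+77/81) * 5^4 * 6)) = -85293/6061090455200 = -0.00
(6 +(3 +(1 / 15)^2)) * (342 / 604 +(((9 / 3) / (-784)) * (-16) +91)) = 1373529739 / 1664775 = 825.05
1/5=0.20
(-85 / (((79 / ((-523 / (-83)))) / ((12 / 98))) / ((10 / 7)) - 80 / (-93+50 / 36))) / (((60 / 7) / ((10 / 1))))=-1.37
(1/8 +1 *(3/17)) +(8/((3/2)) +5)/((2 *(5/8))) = 17479/2040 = 8.57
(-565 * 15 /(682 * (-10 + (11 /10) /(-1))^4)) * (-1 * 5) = 70625000 /17255400327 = 0.00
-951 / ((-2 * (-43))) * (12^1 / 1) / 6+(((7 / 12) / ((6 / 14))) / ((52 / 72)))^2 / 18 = -11468525 / 523224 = -21.92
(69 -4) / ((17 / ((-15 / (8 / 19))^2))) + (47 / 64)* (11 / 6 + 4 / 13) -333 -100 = 375198071 / 84864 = 4421.17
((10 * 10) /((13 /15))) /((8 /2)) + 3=414 /13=31.85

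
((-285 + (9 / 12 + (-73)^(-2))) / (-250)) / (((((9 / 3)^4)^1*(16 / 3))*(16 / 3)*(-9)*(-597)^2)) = -6059069 / 39383958640896000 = -0.00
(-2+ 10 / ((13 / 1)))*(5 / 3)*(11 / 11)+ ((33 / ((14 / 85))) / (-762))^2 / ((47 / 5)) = -47375237485 / 23178534288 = -2.04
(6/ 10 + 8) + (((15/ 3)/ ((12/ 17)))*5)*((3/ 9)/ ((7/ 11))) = 34211/ 1260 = 27.15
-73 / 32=-2.28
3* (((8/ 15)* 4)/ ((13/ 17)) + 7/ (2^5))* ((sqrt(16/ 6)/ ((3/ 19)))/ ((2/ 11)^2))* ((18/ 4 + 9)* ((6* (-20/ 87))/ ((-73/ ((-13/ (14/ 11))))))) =-1424251191* sqrt(6)/ 474208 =-7356.87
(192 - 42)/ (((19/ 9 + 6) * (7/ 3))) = 4050/ 511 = 7.93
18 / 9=2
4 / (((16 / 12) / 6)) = 18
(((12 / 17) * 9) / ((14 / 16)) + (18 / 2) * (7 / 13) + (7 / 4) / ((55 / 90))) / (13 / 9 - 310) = -4585491 / 94512418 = -0.05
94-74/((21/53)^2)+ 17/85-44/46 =-19175747/50715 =-378.11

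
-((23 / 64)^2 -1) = 0.87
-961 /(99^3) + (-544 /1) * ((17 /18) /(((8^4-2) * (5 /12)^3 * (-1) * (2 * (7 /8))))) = 0.99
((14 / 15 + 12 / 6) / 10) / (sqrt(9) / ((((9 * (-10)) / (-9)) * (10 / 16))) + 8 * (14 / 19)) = 209 / 4542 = 0.05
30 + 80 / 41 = 1310 / 41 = 31.95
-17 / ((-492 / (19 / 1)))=323 / 492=0.66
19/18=1.06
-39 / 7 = -5.57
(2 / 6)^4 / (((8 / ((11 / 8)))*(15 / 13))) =143 / 77760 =0.00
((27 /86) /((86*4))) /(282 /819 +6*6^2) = 7371 /1747290208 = 0.00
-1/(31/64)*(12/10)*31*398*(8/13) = -1222656/65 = -18810.09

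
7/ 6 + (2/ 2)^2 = 13/ 6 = 2.17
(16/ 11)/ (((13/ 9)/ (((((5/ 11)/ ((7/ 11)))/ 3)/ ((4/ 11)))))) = 60/ 91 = 0.66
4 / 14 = 0.29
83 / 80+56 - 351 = -23517 / 80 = -293.96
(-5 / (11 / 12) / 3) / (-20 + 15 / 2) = 8 / 55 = 0.15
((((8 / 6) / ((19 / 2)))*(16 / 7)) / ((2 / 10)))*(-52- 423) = -16000 / 21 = -761.90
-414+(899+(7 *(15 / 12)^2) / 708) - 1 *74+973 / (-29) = 124001363 / 328512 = 377.46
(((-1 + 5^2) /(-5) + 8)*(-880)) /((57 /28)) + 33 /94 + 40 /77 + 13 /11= -569855089 /412566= -1381.25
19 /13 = 1.46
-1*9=-9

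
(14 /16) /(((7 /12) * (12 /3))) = 3 /8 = 0.38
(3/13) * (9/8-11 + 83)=135/8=16.88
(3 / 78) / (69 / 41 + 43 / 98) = 2009 / 110825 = 0.02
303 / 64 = 4.73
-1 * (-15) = 15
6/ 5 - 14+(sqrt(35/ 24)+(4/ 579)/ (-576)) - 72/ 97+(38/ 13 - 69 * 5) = -186943922609/ 525685680+sqrt(210)/ 12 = -354.41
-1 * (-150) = 150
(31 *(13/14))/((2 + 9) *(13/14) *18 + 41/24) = 4836/31175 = 0.16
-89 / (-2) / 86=0.52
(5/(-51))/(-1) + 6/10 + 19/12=2327/1020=2.28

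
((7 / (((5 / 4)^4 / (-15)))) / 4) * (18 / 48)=-504 / 125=-4.03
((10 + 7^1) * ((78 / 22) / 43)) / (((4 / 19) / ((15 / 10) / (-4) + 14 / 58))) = -390507 / 438944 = -0.89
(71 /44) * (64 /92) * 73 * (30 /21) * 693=1865880 /23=81125.22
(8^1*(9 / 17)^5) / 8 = 59049 / 1419857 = 0.04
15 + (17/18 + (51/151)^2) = 6590705/410418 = 16.06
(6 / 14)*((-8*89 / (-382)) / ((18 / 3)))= 178 / 1337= 0.13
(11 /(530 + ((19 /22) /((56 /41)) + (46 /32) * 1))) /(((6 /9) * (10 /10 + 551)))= 847 /15076730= 0.00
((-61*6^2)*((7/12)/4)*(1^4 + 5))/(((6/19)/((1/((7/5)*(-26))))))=17385/104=167.16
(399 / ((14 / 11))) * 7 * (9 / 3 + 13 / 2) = 83391 / 4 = 20847.75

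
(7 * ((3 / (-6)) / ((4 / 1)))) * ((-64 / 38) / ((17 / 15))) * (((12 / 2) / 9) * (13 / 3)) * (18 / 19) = 21840 / 6137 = 3.56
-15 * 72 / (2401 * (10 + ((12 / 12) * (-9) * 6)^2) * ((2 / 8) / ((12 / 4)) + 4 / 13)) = -84240 / 214272443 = -0.00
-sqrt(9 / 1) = -3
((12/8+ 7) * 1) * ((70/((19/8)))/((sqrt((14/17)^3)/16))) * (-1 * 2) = -92480 * sqrt(238)/133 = -10727.16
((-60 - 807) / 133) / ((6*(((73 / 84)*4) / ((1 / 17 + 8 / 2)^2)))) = -14283 / 2774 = -5.15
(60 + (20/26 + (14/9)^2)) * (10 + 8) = 1137.40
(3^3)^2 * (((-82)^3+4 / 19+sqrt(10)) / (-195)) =2545665084 / 1235 - 243 * sqrt(10) / 65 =2061255.45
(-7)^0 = 1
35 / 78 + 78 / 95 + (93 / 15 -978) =-970.53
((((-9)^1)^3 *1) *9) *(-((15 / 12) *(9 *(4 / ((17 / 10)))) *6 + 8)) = 18606996 / 17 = 1094529.18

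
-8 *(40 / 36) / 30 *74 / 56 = -74 / 189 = -0.39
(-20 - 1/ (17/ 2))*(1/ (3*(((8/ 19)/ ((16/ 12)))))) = -361/ 17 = -21.24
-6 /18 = -1 /3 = -0.33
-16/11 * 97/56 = -194/77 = -2.52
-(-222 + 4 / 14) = 221.71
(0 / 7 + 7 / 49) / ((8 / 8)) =1 / 7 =0.14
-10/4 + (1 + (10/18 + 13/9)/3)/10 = -7/3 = -2.33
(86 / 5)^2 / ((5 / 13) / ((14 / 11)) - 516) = -1346072 / 2346425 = -0.57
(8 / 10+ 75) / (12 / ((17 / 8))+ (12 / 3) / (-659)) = 13.44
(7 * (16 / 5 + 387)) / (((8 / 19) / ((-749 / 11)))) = -441710.83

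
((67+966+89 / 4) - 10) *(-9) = -37629 / 4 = -9407.25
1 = 1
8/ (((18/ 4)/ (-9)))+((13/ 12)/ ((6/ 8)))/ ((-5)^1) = -733/ 45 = -16.29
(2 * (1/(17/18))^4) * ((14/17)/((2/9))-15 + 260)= 887677056/1419857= 625.19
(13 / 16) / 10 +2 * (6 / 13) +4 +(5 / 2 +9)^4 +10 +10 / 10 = 36412619 / 2080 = 17506.07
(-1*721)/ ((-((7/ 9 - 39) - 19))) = -63/ 5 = -12.60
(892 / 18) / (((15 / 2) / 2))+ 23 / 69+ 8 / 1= 2909 / 135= 21.55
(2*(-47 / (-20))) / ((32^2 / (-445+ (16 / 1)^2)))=-8883 / 10240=-0.87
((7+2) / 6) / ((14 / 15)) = 45 / 28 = 1.61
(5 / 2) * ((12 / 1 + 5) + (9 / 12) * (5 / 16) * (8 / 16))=10955 / 256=42.79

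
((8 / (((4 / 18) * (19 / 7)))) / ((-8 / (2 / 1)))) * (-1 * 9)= 567 / 19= 29.84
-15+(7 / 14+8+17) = 21 / 2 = 10.50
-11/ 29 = -0.38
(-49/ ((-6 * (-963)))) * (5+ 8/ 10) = -0.05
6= 6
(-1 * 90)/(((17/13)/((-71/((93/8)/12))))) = 2658240/527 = 5044.10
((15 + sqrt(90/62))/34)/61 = 3* sqrt(155)/64294 + 15/2074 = 0.01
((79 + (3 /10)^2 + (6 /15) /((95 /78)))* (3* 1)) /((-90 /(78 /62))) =-392327 /117800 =-3.33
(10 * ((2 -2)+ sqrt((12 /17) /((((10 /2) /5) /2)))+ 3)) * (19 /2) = 190 * sqrt(102) /17+ 285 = 397.88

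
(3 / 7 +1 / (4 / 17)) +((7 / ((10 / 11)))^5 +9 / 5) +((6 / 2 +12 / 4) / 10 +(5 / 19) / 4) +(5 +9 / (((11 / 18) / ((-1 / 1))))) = 3959647341691 / 146300000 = 27065.26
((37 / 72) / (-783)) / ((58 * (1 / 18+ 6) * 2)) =-37 / 39601008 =-0.00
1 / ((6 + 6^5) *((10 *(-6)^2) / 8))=1 / 350190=0.00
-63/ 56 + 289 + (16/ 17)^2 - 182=246831/ 2312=106.76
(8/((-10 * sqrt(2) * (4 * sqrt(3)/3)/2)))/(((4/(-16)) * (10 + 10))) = sqrt(6)/25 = 0.10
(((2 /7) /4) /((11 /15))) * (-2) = -15 /77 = -0.19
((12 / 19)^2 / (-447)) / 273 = -16 / 4894799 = -0.00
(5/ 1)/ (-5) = -1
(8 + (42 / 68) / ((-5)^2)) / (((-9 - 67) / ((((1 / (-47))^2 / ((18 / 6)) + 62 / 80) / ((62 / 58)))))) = -2139221047 / 27939432000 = -0.08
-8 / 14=-4 / 7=-0.57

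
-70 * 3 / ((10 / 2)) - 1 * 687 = -729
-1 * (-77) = 77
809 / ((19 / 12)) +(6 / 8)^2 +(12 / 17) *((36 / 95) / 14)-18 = 89269521 / 180880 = 493.53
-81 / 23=-3.52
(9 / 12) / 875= 3 / 3500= 0.00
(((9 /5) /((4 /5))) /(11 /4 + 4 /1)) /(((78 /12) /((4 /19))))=0.01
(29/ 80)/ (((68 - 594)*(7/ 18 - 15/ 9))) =261/ 483920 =0.00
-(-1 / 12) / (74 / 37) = 1 / 24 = 0.04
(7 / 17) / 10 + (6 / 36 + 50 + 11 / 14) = 50.99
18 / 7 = 2.57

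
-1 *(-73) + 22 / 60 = 2201 / 30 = 73.37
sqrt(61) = 7.81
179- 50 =129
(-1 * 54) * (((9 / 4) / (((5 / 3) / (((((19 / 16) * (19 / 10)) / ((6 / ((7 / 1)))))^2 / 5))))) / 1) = -517244049 / 5120000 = -101.02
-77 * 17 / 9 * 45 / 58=-6545 / 58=-112.84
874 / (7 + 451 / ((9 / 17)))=3933 / 3865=1.02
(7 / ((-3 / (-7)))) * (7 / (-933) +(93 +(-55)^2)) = 142545263 / 2799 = 50927.21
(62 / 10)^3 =29791 / 125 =238.33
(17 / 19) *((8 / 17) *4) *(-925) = -29600 / 19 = -1557.89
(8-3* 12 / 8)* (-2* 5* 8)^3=-1792000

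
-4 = -4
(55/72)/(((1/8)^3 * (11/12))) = 1280/3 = 426.67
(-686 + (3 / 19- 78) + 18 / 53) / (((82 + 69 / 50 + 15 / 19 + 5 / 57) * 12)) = -19221175 / 25454098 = -0.76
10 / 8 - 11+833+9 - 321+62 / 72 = 512.11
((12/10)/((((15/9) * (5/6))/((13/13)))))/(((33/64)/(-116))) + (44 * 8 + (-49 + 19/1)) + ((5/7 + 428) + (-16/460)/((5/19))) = 123130611/221375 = 556.21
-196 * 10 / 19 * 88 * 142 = -1289061.05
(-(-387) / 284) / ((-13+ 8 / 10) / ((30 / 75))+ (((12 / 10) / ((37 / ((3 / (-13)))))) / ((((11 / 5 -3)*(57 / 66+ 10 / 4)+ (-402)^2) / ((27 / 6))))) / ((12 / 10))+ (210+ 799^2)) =827243969292 / 387665039739484957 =0.00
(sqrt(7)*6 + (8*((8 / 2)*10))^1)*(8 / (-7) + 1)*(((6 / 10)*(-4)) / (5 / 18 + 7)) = 15.82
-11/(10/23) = -253/10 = -25.30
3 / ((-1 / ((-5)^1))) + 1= 16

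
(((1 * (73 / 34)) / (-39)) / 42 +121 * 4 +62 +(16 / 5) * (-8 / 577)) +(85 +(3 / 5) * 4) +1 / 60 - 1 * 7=25159979041 / 40167855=626.37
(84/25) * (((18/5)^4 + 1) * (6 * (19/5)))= 1011235176/78125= 12943.81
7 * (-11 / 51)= -77 / 51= -1.51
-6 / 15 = -2 / 5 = -0.40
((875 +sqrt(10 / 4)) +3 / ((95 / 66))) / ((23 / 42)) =21 * sqrt(10) / 23 +3499566 / 2185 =1604.52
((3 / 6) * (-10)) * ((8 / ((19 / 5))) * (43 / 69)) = -8600 / 1311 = -6.56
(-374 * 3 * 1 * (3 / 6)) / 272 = -33 / 16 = -2.06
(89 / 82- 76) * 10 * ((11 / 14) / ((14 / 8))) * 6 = -2018.11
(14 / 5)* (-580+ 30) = -1540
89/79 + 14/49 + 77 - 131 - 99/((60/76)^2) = -2922988/13825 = -211.43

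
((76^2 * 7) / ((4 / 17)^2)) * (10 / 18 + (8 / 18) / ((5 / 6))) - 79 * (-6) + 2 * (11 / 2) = 35806672 / 45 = 795703.82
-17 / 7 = -2.43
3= 3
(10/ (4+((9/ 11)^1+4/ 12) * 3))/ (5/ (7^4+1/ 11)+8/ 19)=3.17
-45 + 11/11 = -44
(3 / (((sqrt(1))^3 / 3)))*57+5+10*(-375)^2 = 1406768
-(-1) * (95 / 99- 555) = -54850 / 99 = -554.04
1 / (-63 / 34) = -34 / 63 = -0.54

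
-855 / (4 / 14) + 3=-5979 / 2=-2989.50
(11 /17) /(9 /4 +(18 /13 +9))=572 /11169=0.05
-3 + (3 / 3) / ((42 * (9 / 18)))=-62 / 21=-2.95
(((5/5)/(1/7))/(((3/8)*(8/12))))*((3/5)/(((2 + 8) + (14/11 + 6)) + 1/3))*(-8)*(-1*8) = 25344/415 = 61.07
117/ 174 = 39/ 58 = 0.67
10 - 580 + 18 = -552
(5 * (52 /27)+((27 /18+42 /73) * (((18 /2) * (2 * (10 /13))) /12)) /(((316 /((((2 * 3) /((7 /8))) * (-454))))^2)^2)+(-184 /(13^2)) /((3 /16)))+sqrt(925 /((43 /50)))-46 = 25 * sqrt(3182) /43+701369067001137178058 /31151133507476619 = 22547.84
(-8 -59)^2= 4489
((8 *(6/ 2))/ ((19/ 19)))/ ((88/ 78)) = 234/ 11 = 21.27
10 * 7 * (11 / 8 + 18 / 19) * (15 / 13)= 185325 / 988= 187.58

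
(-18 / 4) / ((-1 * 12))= 3 / 8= 0.38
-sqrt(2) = -1.41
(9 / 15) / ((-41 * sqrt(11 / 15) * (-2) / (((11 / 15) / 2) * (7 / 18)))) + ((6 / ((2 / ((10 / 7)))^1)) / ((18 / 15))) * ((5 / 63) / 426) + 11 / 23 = 7 * sqrt(165) / 73800 + 2069401 / 4320918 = 0.48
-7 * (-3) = 21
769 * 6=4614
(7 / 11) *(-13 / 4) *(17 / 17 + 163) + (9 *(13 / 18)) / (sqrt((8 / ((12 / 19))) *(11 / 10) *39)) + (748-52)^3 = sqrt(13585) / 418 + 3708685165 / 11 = 337153197.10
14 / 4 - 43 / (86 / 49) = -21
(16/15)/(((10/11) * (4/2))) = 44/75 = 0.59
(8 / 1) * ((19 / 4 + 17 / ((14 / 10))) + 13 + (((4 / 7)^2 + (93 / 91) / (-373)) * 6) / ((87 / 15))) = 241.82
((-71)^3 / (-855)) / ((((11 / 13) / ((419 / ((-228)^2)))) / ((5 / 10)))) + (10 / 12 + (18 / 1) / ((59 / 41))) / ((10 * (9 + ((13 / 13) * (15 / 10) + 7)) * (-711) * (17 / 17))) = 1.99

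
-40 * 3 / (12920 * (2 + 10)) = -0.00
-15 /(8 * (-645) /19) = 19 /344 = 0.06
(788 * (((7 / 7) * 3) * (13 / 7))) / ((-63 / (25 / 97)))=-256100 / 14259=-17.96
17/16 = 1.06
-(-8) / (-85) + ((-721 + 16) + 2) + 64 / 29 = -1727687 / 2465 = -700.89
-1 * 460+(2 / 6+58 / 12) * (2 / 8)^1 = -11009 / 24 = -458.71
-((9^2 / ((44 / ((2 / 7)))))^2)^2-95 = -53475669041 / 562448656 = -95.08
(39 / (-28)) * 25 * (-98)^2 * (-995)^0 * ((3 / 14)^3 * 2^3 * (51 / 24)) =-447525 / 8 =-55940.62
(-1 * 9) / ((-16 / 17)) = 153 / 16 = 9.56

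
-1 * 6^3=-216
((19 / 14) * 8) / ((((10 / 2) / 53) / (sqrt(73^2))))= 294044 / 35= 8401.26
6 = 6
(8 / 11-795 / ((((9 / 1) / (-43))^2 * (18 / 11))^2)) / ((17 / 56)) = -16881994164154 / 33126489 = -509622.20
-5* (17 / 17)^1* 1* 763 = -3815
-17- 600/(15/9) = -377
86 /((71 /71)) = 86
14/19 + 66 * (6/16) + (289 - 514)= -15163/76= -199.51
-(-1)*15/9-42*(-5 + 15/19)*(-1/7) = -1345/57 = -23.60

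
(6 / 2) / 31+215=6668 / 31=215.10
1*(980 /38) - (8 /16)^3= 3901 /152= 25.66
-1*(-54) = 54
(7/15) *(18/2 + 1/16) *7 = 1421/48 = 29.60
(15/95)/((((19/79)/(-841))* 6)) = -66439/722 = -92.02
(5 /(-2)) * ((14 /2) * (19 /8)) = -665 /16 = -41.56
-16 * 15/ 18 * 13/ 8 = -65/ 3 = -21.67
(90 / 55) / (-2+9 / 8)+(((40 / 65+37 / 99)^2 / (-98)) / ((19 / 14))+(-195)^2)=440862249908 / 11594583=38023.12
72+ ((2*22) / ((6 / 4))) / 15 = 3328 / 45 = 73.96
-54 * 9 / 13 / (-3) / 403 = 162 / 5239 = 0.03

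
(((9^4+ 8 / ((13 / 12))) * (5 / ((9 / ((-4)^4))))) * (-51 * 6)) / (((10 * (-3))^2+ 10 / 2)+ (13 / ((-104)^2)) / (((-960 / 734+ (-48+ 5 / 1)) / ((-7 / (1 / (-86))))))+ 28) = -276242186158080 / 901605563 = -306389.18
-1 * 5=-5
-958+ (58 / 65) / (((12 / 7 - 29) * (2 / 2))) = -958.03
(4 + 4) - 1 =7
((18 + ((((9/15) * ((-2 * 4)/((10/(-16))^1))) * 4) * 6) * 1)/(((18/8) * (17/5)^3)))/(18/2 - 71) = -0.04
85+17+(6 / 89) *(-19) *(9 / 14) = 63033 / 623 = 101.18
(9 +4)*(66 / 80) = 429 / 40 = 10.72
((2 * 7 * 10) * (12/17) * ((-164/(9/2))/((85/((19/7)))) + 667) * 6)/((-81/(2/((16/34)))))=-28524424/1377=-20714.90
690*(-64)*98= -4327680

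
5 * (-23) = -115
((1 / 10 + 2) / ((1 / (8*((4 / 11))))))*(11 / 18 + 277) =279832 / 165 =1695.95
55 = 55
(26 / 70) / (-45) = -13 / 1575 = -0.01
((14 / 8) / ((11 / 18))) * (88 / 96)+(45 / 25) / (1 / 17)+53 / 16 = 2923 / 80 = 36.54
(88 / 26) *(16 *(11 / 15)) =7744 / 195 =39.71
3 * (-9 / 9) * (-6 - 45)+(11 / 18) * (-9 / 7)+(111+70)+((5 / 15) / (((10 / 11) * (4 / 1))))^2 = 33588847 / 100800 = 333.22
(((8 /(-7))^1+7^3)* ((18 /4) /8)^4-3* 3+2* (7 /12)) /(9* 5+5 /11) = 399528217 /688128000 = 0.58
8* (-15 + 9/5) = -528/5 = -105.60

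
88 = 88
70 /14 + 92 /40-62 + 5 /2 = -261 /5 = -52.20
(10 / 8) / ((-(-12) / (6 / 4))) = 5 / 32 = 0.16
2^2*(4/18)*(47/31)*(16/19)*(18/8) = 1504/589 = 2.55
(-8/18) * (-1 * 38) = 152/9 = 16.89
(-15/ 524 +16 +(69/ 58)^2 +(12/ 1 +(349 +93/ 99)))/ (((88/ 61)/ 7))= 588873176003/ 319936584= 1840.59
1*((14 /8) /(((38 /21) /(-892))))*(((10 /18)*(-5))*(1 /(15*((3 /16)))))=437080 /513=852.01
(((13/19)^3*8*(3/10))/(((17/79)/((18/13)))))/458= 1441908/133510435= 0.01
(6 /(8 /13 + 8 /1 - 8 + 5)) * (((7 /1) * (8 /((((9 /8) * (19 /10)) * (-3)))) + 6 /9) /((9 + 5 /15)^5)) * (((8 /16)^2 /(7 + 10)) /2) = -0.00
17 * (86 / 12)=731 / 6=121.83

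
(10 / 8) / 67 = 5 / 268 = 0.02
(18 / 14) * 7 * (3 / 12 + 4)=153 / 4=38.25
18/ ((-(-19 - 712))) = 18/ 731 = 0.02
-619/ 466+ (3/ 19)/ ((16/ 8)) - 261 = -1160978/ 4427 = -262.25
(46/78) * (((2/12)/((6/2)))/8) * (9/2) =23/1248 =0.02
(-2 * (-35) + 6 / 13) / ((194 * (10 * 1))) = 229 / 6305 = 0.04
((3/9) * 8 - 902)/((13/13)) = -2698/3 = -899.33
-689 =-689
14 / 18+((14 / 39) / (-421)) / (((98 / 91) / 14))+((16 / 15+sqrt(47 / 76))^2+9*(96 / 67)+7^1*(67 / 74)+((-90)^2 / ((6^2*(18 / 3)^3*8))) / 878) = 16*sqrt(893) / 285+5454516687372067 / 250708599907200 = 23.43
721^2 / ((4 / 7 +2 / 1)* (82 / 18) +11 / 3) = 10916661 / 323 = 33797.71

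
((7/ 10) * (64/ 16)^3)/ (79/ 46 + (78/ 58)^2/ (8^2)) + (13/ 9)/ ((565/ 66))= 94623177938/ 3662947545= 25.83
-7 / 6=-1.17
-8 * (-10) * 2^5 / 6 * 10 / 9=12800 / 27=474.07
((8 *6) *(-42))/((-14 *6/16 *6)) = 64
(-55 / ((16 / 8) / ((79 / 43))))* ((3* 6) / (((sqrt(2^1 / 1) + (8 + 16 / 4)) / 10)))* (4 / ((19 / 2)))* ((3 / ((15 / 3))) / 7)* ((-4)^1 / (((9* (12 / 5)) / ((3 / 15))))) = 417120 / 406049 - 34760* sqrt(2) / 406049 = 0.91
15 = 15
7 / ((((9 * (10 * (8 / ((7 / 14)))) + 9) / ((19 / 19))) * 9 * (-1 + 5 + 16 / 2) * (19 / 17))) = 0.00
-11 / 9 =-1.22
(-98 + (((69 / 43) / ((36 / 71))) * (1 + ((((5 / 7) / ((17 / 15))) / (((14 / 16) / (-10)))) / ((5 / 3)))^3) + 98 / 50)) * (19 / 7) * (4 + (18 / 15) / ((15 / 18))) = -98695090519366946 / 19189066614375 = -5143.30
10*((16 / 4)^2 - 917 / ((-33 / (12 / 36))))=25010 / 99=252.63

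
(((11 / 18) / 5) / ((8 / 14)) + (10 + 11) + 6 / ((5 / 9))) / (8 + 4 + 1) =2305 / 936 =2.46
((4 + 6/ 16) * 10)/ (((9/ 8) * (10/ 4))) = 140/ 9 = 15.56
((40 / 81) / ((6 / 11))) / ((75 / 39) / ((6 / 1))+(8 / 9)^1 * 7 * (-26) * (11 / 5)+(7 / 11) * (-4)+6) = -314600 / 122363757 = -0.00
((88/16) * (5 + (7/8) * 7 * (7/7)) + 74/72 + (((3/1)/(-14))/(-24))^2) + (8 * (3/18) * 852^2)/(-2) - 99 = -54638591495/112896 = -483972.78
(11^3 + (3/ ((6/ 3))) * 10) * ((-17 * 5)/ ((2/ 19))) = -1086895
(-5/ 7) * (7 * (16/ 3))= -26.67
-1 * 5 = -5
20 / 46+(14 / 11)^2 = 5718 / 2783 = 2.05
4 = 4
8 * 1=8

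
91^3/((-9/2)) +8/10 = -7535674/45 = -167459.42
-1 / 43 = -0.02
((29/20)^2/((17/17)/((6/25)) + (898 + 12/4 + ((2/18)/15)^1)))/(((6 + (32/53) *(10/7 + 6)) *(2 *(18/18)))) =8424297/76056346400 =0.00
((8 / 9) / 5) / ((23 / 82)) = 0.63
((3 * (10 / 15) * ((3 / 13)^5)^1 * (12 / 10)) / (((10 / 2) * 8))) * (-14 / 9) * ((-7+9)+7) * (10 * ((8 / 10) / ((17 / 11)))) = -449064 / 157799525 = -0.00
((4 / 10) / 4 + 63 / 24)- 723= -28811 / 40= -720.28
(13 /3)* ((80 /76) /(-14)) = -130 /399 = -0.33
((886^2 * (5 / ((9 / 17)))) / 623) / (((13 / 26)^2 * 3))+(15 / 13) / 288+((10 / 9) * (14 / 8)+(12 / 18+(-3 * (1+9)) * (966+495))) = -195653869261 / 6997536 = -27960.39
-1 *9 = -9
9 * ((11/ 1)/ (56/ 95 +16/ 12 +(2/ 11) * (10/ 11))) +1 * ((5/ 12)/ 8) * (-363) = 8210455/ 288032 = 28.51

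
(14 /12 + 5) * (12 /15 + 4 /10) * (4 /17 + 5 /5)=777 /85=9.14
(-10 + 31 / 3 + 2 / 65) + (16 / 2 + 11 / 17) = 29872 / 3315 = 9.01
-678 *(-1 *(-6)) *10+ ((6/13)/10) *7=-2644179/65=-40679.68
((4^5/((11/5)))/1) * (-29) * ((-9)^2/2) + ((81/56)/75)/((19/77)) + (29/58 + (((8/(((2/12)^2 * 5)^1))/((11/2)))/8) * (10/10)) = -22850993113/41800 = -546674.48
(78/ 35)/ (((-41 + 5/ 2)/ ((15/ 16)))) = -117/ 2156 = -0.05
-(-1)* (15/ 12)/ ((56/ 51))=255/ 224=1.14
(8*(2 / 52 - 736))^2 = 5858371600 / 169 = 34664920.71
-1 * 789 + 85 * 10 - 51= 10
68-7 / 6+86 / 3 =191 / 2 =95.50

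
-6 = -6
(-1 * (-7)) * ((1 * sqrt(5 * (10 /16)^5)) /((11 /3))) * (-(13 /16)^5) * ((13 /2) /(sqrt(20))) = -2534074725 * sqrt(10) /11811160064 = -0.68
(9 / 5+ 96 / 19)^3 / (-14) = -39413493 / 1714750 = -22.98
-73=-73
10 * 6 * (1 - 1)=0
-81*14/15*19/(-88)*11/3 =1197/20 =59.85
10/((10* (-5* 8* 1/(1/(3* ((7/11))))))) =-11/840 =-0.01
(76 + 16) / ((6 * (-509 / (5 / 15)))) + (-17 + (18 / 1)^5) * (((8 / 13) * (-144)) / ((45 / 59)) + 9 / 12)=-259793522372663 / 1191060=-218119592.94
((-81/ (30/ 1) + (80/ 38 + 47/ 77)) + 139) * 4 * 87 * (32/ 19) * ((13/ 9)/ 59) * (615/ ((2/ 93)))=93554819081568/ 1640023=57044821.37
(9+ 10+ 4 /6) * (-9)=-177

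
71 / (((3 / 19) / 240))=107920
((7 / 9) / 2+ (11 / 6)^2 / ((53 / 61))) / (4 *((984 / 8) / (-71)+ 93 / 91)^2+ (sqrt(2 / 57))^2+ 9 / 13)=6442724137577 / 4155826796868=1.55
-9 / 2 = -4.50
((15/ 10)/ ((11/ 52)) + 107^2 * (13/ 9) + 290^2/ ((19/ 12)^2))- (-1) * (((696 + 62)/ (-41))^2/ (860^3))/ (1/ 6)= 239264469421337740097/ 4776562631313000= 50091.35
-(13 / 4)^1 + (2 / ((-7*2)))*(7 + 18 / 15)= -619 / 140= -4.42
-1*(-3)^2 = -9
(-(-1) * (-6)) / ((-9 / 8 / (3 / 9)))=16 / 9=1.78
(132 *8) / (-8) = -132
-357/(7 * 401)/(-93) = 17/12431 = 0.00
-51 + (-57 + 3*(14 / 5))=-498 / 5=-99.60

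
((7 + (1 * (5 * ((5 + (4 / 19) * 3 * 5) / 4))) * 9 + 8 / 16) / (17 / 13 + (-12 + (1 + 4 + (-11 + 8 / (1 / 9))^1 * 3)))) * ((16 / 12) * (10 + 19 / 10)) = 778141 / 87590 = 8.88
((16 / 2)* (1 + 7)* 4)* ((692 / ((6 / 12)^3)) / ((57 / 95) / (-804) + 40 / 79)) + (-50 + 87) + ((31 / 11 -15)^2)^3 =575635655933264893 / 94815716281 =6071099.59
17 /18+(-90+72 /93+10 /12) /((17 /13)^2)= -4091642 /80631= -50.75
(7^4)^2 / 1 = 5764801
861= 861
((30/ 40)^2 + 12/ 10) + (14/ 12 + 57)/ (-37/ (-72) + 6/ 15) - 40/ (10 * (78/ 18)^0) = 1616309/ 26320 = 61.41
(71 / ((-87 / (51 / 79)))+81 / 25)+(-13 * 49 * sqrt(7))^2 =162683091721 / 57275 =2840385.71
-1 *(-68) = 68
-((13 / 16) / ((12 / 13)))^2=-28561 / 36864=-0.77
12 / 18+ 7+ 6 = 41 / 3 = 13.67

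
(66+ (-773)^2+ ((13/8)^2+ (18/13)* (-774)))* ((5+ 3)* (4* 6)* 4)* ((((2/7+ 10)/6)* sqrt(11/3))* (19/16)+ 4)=28289646573* sqrt(33)/91+ 23822860272/13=3618369987.81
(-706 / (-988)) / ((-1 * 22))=-353 / 10868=-0.03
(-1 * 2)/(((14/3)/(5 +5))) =-30/7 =-4.29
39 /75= 13 /25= 0.52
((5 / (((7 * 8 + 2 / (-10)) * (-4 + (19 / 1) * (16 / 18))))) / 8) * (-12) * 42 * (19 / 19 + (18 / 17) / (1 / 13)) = -395325 / 61132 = -6.47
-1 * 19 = -19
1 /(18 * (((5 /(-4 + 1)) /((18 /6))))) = -1 /10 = -0.10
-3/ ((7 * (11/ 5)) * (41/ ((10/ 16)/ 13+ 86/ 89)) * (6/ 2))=-1145/ 712712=-0.00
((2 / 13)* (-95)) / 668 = -95 / 4342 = -0.02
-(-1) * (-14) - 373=-387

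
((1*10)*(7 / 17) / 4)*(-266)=-4655 / 17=-273.82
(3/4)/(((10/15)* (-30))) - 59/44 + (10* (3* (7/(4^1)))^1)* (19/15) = 57307/880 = 65.12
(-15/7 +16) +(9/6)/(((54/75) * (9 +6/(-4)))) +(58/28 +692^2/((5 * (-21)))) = -1431487/315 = -4544.40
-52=-52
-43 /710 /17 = -0.00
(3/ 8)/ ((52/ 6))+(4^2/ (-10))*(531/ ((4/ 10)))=-441783/ 208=-2123.96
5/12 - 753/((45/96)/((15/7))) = -289117/84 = -3441.87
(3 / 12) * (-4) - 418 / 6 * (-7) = 1460 / 3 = 486.67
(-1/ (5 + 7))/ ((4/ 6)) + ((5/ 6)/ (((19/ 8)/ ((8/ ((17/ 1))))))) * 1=311/ 7752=0.04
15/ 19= 0.79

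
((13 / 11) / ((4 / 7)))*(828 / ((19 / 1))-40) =1547 / 209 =7.40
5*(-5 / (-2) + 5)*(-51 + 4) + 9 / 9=-3523 / 2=-1761.50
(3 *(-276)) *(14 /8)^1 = -1449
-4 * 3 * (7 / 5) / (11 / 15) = -252 / 11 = -22.91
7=7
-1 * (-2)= 2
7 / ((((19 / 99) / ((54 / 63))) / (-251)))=-149094 / 19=-7847.05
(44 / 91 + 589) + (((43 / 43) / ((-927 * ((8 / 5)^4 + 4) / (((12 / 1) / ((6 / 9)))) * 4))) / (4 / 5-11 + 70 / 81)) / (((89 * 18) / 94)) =24527744375411337 / 41608872121544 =589.48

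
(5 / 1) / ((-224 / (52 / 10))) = -0.12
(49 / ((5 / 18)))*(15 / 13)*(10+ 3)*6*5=79380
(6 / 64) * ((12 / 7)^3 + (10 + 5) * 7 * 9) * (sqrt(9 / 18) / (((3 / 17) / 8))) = 5539671 * sqrt(2) / 2744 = 2855.06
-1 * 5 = -5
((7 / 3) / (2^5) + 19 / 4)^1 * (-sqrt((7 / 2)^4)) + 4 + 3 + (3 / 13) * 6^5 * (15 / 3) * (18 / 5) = 160983149 / 4992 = 32248.23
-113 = -113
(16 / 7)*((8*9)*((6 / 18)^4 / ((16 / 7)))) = 0.89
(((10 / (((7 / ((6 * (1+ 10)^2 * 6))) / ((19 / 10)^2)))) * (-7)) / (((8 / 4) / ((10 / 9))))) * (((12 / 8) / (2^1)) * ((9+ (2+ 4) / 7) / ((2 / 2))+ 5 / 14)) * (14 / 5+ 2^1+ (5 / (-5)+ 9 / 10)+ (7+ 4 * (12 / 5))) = -3991438737 / 280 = -14255138.35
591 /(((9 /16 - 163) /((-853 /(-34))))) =-91.28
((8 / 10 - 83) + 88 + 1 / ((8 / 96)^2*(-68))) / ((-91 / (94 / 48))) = -14711 / 185640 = -0.08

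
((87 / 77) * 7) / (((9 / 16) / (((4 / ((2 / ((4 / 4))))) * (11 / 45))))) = 928 / 135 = 6.87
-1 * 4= -4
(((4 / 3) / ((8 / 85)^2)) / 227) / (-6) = -0.11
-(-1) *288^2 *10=829440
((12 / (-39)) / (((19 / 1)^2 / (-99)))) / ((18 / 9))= 198 / 4693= 0.04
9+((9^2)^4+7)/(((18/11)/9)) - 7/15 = 3551355188/15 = 236757012.53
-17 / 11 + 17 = 170 / 11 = 15.45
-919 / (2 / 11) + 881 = -8347 / 2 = -4173.50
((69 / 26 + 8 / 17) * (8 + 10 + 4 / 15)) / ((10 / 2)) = 189197 / 16575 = 11.41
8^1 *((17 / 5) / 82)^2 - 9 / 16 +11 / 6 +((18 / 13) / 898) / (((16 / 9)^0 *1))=15143391953 / 11774396400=1.29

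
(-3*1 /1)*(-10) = 30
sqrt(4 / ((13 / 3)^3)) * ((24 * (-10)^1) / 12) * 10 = -1200 * sqrt(39) / 169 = -44.34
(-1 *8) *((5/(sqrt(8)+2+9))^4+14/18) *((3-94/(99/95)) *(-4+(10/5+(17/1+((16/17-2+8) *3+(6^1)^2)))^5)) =34317160588999014175335692032/22918889747890323-17613007465266427861320000 *sqrt(2)/231503936847377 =1389736330609.41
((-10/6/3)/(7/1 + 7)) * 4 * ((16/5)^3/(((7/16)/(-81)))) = 1179648/1225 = 962.98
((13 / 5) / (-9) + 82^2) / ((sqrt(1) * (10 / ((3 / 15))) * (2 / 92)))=6959041 / 1125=6185.81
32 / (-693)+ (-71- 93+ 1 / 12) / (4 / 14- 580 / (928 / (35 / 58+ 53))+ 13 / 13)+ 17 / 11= 477674045 / 72514827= 6.59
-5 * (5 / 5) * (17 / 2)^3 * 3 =-73695 / 8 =-9211.88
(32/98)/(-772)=-0.00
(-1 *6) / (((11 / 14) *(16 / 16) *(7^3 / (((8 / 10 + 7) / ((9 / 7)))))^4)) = -114244 / 152870169375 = -0.00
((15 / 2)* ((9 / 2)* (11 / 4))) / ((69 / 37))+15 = 23835 / 368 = 64.77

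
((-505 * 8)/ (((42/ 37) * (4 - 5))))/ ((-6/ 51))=-635290/ 21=-30251.90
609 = 609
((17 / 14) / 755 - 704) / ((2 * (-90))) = 826807 / 211400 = 3.91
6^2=36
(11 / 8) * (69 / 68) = 759 / 544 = 1.40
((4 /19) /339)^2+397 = 16470132973 /41486481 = 397.00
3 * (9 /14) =27 /14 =1.93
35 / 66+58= 3863 / 66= 58.53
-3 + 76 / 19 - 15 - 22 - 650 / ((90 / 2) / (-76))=9556 / 9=1061.78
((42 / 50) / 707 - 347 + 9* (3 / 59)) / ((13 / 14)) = -373.20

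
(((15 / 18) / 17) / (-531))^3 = -125 / 158885431779528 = -0.00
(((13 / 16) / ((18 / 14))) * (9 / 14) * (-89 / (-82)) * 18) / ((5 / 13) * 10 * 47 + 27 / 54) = 45123 / 1030576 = 0.04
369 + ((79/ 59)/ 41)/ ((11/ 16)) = 9819985/ 26609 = 369.05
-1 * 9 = -9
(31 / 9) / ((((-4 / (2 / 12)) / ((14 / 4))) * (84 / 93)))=-961 / 1728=-0.56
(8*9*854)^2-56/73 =275996512456/73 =3780774143.23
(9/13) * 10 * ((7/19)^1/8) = 315/988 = 0.32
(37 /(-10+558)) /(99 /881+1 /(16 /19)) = 130388 /2510251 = 0.05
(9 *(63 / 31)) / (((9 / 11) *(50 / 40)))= 17.88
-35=-35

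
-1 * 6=-6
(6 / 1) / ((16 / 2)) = 3 / 4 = 0.75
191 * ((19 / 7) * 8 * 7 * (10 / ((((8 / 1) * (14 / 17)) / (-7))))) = -308465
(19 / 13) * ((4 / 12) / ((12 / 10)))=95 / 234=0.41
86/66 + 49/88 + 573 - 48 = 139091/264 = 526.86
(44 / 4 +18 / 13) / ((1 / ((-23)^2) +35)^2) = 45054401 / 4456949328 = 0.01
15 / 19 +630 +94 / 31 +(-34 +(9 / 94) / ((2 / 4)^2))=16615467 / 27683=600.20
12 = 12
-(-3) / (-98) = -3 / 98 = -0.03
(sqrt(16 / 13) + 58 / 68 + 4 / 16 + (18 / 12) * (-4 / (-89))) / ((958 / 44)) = 88 * sqrt(13) / 6227 + 77913 / 1449454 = 0.10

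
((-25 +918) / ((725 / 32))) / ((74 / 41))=585808 / 26825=21.84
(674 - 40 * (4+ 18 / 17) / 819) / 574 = 4690331 / 3995901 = 1.17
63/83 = 0.76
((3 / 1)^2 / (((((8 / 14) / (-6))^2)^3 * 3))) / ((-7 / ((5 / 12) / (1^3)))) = -61261515 / 256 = -239302.79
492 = 492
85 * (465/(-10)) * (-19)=150195/2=75097.50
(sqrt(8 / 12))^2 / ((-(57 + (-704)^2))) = -2 / 1487019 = -0.00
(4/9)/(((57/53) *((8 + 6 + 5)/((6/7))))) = 424/22743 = 0.02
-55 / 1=-55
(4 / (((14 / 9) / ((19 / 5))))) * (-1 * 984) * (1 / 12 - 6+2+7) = -1037628 / 35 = -29646.51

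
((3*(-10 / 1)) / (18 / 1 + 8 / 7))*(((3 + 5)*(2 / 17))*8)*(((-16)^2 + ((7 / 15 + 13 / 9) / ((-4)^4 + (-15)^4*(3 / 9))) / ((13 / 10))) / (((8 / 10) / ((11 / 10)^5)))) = -578455764782588 / 95122018875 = -6081.20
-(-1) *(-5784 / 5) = -5784 / 5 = -1156.80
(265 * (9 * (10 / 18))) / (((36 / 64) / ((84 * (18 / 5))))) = 712320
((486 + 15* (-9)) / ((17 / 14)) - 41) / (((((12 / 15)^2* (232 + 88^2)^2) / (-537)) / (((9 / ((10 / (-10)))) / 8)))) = 509519025 / 138429669376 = 0.00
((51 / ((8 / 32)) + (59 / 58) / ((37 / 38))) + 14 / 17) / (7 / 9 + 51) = 33797187 / 8500306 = 3.98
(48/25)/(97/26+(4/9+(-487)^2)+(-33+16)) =11232/1387363625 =0.00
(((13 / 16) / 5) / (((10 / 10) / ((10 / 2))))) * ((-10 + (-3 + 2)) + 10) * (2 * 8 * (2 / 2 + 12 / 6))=-39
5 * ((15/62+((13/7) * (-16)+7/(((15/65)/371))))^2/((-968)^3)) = -1067830512189005/1537616534243328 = -0.69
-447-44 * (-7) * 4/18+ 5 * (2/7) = -23759/63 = -377.13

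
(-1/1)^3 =-1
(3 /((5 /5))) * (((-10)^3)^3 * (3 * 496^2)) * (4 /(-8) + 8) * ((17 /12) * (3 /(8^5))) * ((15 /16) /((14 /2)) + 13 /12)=-587270478515625 /224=-2621743207659.04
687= 687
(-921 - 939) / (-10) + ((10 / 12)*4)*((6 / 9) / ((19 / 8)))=31966 / 171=186.94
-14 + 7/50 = -693/50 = -13.86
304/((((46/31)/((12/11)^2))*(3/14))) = 3166464/2783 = 1137.79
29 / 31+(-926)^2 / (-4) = -6645410 / 31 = -214368.06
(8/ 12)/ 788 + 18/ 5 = 21281/ 5910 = 3.60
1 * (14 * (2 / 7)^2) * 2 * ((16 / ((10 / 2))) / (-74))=-128 / 1295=-0.10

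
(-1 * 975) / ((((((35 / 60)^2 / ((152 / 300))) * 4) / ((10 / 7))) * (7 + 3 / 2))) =-355680 / 5831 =-61.00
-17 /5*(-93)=1581 /5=316.20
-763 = -763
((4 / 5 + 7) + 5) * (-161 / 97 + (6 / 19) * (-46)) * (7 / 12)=-3341072 / 27645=-120.86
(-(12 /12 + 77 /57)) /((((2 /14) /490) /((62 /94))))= -14248220 /2679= -5318.48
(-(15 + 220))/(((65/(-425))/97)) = 1937575/13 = 149044.23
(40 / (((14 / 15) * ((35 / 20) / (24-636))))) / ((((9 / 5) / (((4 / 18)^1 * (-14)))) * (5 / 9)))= 326400 / 7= 46628.57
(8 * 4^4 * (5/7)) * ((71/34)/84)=90880/2499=36.37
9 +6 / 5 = 51 / 5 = 10.20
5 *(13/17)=65/17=3.82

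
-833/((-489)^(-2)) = -199187793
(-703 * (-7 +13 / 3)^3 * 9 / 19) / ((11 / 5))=94720 / 33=2870.30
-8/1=-8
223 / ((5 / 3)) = 669 / 5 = 133.80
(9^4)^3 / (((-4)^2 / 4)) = 282429536481 / 4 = 70607384120.25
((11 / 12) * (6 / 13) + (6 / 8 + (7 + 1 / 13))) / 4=2.06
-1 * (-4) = 4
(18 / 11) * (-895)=-16110 / 11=-1464.55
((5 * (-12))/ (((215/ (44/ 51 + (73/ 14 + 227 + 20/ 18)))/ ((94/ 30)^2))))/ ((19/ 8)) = -17729646064/ 65625525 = -270.16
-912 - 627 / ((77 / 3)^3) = -37852275 / 41503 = -912.04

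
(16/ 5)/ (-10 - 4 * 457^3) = -8/ 954439955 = -0.00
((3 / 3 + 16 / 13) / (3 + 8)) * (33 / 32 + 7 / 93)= 95497 / 425568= 0.22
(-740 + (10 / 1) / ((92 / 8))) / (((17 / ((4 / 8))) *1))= -500 / 23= -21.74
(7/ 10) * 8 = 28/ 5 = 5.60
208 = 208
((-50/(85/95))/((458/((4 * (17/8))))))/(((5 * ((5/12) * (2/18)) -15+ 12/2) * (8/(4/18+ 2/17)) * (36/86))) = 265525/22120026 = 0.01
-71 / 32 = -2.22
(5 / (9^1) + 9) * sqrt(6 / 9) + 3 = 3 + 86 * sqrt(6) / 27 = 10.80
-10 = -10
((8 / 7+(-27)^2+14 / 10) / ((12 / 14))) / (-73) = -12802 / 1095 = -11.69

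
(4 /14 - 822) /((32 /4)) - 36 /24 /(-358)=-514783 /5012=-102.71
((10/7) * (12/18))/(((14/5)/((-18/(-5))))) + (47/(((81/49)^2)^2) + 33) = 40.52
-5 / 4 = -1.25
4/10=2/5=0.40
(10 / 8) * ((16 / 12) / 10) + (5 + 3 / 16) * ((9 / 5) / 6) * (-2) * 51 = -38057 / 240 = -158.57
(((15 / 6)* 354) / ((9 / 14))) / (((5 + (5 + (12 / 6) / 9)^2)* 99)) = 6195 / 14377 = 0.43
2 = 2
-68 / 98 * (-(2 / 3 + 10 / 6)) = 34 / 21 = 1.62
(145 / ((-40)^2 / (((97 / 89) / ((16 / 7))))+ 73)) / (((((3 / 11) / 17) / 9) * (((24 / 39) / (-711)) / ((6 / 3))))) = -54824.77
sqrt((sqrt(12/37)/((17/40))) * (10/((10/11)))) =4 * 3^(1/4) * 37^(3/4) * sqrt(935)/629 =3.84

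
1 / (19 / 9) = 9 / 19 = 0.47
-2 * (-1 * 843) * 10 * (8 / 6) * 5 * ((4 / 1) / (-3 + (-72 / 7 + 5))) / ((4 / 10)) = -3934000 / 29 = -135655.17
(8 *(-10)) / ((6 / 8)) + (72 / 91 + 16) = -24536 / 273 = -89.88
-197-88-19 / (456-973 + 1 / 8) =-1178323 / 4135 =-284.96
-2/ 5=-0.40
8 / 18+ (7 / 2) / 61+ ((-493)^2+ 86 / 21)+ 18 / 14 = 1868119829 / 7686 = 243054.88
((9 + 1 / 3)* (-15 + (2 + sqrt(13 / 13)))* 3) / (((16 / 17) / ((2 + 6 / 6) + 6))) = -3213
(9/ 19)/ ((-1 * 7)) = -9/ 133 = -0.07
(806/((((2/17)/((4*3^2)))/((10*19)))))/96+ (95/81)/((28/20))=1107089245/2268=488134.59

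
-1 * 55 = -55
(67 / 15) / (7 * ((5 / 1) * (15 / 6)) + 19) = 134 / 3195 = 0.04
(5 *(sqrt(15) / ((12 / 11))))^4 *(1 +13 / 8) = 1601359375 / 6144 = 260637.92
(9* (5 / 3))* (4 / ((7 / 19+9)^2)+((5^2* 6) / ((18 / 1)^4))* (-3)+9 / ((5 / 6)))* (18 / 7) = 2504081323 / 5988276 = 418.16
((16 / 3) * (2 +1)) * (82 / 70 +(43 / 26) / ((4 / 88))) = 273408 / 455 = 600.90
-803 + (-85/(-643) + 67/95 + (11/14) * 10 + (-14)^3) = -1512961698/427595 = -3538.31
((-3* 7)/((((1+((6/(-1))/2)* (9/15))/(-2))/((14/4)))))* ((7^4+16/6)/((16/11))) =-19433645/64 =-303650.70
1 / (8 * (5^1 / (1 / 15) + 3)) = 0.00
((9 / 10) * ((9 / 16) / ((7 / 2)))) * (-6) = -243 / 280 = -0.87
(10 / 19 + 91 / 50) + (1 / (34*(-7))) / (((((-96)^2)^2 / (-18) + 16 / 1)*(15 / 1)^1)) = 3754821007823 / 1600305050400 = 2.35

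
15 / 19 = 0.79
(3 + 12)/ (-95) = -3/ 19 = -0.16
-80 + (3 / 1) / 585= -15599 / 195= -79.99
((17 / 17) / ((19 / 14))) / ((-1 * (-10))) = 7 / 95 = 0.07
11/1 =11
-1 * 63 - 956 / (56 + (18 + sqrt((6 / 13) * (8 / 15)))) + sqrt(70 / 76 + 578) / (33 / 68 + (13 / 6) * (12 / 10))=-6755393 / 88981 + 956 * sqrt(65) / 88981 + 170 * sqrt(835962) / 19931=-68.03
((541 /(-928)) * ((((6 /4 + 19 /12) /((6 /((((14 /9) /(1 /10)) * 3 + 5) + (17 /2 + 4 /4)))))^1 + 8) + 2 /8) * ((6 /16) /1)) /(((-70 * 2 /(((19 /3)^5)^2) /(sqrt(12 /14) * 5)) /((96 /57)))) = 427531834976677111 * sqrt(42) /55235851776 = 50161677.13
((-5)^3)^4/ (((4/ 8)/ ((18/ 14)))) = 4394531250/ 7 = 627790178.57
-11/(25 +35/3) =-3/10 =-0.30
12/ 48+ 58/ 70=151/ 140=1.08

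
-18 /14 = -9 /7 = -1.29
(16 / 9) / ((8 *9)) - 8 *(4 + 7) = -7126 / 81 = -87.98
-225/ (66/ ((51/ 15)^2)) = -867/ 22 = -39.41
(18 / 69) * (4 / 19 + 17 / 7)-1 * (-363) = 363.69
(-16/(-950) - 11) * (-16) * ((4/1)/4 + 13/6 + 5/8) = 666.31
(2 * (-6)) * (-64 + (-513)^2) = -3157260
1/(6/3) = 0.50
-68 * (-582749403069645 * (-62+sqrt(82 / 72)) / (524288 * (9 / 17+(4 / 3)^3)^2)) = -64702017622737067835115 / 116101021696+695720619599323310055 * sqrt(41) / 464404086784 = -547698205436.79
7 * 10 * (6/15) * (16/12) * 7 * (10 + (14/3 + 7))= 50960/9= 5662.22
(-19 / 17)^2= 361 / 289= 1.25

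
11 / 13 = 0.85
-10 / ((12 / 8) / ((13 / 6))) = -130 / 9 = -14.44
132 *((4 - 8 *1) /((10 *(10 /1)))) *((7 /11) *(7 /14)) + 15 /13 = -171 /325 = -0.53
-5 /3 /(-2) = 5 /6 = 0.83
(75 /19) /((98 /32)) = 1200 /931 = 1.29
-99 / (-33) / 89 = 3 / 89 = 0.03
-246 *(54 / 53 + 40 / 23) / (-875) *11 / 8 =2274393 / 2133250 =1.07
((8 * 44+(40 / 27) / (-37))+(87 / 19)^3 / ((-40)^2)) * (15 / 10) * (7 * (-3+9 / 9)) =-27015412757879 / 3654475200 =-7392.42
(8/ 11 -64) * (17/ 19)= -11832/ 209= -56.61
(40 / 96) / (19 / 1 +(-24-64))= -5 / 828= -0.01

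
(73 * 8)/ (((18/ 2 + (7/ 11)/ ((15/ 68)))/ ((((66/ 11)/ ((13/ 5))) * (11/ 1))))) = 31798800/ 25493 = 1247.35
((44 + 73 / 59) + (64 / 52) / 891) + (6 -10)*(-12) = 93.24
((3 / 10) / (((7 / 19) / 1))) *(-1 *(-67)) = 3819 / 70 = 54.56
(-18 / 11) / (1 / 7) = -126 / 11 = -11.45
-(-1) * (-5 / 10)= -1 / 2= -0.50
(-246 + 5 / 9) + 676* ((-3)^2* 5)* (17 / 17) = 271571 / 9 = 30174.56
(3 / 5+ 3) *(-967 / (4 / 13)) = -113139 / 10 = -11313.90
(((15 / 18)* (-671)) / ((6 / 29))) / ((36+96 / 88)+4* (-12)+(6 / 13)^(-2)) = 434.88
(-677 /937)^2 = 0.52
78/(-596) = -39/298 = -0.13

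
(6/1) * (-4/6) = -4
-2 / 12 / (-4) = 0.04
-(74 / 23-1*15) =11.78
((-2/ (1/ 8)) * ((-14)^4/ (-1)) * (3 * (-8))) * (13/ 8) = -23971584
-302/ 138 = -151/ 69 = -2.19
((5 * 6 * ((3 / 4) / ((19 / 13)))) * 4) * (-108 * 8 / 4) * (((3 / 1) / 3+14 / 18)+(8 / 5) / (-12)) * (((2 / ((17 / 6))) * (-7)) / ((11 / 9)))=314181504 / 3553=88427.10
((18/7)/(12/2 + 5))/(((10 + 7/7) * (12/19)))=57/1694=0.03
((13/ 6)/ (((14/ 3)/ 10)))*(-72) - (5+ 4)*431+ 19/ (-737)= -4213.31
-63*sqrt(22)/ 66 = -21*sqrt(22)/ 22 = -4.48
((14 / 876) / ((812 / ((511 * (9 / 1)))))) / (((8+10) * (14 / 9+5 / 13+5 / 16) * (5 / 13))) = 3549 / 611465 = 0.01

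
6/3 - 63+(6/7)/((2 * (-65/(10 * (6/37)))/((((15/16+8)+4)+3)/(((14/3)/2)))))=-5757721/94276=-61.07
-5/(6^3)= -5/216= -0.02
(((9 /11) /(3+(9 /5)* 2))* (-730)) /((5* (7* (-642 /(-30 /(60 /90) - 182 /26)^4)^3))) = 35667526841870330101760 /9338502789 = 3819405278101.30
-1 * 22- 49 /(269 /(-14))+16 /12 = -14620 /807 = -18.12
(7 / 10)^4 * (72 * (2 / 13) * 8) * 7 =148.94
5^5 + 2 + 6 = 3133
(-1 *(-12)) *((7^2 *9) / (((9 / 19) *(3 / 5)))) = 18620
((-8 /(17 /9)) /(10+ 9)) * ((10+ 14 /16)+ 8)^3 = -30986559 /20672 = -1498.96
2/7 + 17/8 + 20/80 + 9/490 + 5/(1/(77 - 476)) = -3904949/1960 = -1992.32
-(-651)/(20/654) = 212877/10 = 21287.70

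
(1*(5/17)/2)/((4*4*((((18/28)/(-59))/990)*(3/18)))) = -340725/68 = -5010.66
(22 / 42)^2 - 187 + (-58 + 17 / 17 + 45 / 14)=-212131 / 882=-240.51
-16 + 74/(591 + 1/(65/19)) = -305067/19217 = -15.87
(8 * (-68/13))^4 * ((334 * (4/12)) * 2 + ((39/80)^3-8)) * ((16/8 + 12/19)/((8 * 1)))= 1763460827814208/8139885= 216644440.04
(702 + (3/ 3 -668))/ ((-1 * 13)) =-35/ 13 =-2.69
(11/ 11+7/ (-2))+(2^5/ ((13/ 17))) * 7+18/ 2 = 7785/ 26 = 299.42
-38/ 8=-19/ 4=-4.75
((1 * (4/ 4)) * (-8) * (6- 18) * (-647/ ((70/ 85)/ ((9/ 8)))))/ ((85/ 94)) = -3284172/ 35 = -93833.49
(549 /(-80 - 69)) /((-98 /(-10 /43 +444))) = 748287 /44849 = 16.68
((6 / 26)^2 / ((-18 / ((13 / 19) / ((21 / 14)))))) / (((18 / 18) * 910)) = -1 / 674310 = -0.00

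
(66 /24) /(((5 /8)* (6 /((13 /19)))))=143 /285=0.50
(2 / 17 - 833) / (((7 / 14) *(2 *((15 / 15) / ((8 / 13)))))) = -113272 / 221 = -512.54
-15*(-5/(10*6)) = 1.25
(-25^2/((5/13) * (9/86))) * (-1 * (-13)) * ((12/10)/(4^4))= -181675/192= -946.22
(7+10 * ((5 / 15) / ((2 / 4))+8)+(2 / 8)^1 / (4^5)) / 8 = 1150979 / 98304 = 11.71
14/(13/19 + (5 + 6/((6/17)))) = 266/431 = 0.62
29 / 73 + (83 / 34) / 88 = 92827 / 218416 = 0.43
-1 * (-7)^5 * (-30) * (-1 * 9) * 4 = 18151560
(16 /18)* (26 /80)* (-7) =-91 /45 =-2.02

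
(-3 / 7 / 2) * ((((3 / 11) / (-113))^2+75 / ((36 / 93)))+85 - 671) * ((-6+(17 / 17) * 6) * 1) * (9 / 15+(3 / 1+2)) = 0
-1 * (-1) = 1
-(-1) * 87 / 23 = 87 / 23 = 3.78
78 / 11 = 7.09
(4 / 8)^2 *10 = 5 / 2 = 2.50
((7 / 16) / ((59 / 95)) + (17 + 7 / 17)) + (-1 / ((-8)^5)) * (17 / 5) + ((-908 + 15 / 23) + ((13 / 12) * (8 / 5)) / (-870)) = -4386064721063131 / 4932410572800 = -889.23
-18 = -18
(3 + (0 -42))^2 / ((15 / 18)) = 9126 / 5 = 1825.20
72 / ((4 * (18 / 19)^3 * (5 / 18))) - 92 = -1421 / 90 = -15.79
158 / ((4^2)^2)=79 / 128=0.62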